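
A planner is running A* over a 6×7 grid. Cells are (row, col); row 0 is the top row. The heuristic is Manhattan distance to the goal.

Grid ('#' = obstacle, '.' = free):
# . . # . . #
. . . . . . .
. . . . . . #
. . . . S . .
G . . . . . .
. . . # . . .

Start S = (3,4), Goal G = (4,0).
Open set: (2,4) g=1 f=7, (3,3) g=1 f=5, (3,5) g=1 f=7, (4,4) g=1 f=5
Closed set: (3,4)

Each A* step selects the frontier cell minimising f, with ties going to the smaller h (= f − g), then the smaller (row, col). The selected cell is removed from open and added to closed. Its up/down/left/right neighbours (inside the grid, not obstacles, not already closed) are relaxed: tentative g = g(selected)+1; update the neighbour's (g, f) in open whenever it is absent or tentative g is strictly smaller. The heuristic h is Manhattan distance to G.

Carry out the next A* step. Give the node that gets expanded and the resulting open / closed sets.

expanded=(3,3); open=[(2,3) g=2 f=7, (2,4) g=1 f=7, (3,2) g=2 f=5, (3,5) g=1 f=7, (4,3) g=2 f=5, (4,4) g=1 f=5]; closed=[(3,3), (3,4)]

step 1: expand (3,3) (f=5, h=4) → closed; open now [(2,3) g=2 f=7, (2,4) g=1 f=7, (3,2) g=2 f=5, (3,5) g=1 f=7, (4,3) g=2 f=5, (4,4) g=1 f=5]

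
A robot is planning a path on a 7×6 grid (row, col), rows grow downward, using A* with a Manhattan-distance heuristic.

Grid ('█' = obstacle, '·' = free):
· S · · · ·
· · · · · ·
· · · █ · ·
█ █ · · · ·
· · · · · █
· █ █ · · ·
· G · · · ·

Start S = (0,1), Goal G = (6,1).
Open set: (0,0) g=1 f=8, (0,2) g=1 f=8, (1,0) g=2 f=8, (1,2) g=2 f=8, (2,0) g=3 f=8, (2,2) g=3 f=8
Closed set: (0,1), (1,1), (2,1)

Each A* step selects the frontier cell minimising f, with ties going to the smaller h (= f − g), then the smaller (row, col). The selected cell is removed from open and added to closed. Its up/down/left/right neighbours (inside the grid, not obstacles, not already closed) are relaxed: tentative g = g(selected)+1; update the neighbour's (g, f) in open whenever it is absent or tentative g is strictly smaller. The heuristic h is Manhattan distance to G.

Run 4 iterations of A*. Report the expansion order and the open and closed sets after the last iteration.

order=[(2,0) → (2,2) → (3,2) → (4,2)]; open=[(0,0) g=1 f=8, (0,2) g=1 f=8, (1,0) g=2 f=8, (1,2) g=2 f=8, (3,3) g=5 f=10, (4,1) g=6 f=8, (4,3) g=6 f=10]; closed=[(0,1), (1,1), (2,0), (2,1), (2,2), (3,2), (4,2)]

step 1: expand (2,0) (f=8, h=5) → closed; open now [(0,0) g=1 f=8, (0,2) g=1 f=8, (1,0) g=2 f=8, (1,2) g=2 f=8, (2,2) g=3 f=8]
step 2: expand (2,2) (f=8, h=5) → closed; open now [(0,0) g=1 f=8, (0,2) g=1 f=8, (1,0) g=2 f=8, (1,2) g=2 f=8, (3,2) g=4 f=8]
step 3: expand (3,2) (f=8, h=4) → closed; open now [(0,0) g=1 f=8, (0,2) g=1 f=8, (1,0) g=2 f=8, (1,2) g=2 f=8, (3,3) g=5 f=10, (4,2) g=5 f=8]
step 4: expand (4,2) (f=8, h=3) → closed; open now [(0,0) g=1 f=8, (0,2) g=1 f=8, (1,0) g=2 f=8, (1,2) g=2 f=8, (3,3) g=5 f=10, (4,1) g=6 f=8, (4,3) g=6 f=10]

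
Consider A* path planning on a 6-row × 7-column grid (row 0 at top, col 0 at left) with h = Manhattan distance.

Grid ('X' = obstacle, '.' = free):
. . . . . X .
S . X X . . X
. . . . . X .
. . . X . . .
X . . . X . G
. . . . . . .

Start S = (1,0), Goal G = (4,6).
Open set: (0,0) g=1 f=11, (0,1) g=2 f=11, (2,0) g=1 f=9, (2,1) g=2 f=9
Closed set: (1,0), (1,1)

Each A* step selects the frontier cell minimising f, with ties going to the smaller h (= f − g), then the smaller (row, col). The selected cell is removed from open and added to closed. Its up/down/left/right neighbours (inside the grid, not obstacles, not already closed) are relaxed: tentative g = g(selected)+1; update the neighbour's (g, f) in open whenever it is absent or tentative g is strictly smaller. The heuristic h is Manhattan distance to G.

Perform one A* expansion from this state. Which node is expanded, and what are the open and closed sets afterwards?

step 1: expand (2,1) (f=9, h=7) → closed; open now [(0,0) g=1 f=11, (0,1) g=2 f=11, (2,0) g=1 f=9, (2,2) g=3 f=9, (3,1) g=3 f=9]

expanded=(2,1); open=[(0,0) g=1 f=11, (0,1) g=2 f=11, (2,0) g=1 f=9, (2,2) g=3 f=9, (3,1) g=3 f=9]; closed=[(1,0), (1,1), (2,1)]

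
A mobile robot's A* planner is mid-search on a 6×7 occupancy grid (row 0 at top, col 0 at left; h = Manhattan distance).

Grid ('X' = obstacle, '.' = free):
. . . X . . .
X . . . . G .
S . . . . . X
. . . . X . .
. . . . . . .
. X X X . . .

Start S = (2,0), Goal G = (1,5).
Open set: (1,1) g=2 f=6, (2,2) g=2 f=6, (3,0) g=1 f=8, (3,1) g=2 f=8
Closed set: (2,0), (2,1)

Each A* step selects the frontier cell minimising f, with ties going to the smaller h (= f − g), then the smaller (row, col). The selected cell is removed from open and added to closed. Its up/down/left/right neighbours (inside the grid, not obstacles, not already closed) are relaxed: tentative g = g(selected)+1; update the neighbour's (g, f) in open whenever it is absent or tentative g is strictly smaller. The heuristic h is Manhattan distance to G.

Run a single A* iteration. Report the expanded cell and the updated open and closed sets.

expanded=(1,1); open=[(0,1) g=3 f=8, (1,2) g=3 f=6, (2,2) g=2 f=6, (3,0) g=1 f=8, (3,1) g=2 f=8]; closed=[(1,1), (2,0), (2,1)]

step 1: expand (1,1) (f=6, h=4) → closed; open now [(0,1) g=3 f=8, (1,2) g=3 f=6, (2,2) g=2 f=6, (3,0) g=1 f=8, (3,1) g=2 f=8]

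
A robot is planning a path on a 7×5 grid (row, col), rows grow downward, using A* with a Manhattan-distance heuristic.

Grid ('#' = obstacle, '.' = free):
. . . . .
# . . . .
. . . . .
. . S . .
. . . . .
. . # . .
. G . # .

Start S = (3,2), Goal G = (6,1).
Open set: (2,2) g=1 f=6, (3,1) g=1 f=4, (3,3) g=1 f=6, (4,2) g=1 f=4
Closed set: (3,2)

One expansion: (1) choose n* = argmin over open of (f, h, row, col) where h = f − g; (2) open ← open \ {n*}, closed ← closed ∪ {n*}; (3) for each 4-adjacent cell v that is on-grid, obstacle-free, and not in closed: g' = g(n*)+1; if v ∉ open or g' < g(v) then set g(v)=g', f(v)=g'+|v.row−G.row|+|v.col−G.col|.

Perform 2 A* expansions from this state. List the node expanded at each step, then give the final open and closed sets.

step 1: expand (3,1) (f=4, h=3) → closed; open now [(2,1) g=2 f=6, (2,2) g=1 f=6, (3,0) g=2 f=6, (3,3) g=1 f=6, (4,1) g=2 f=4, (4,2) g=1 f=4]
step 2: expand (4,1) (f=4, h=2) → closed; open now [(2,1) g=2 f=6, (2,2) g=1 f=6, (3,0) g=2 f=6, (3,3) g=1 f=6, (4,0) g=3 f=6, (4,2) g=1 f=4, (5,1) g=3 f=4]

order=[(3,1) → (4,1)]; open=[(2,1) g=2 f=6, (2,2) g=1 f=6, (3,0) g=2 f=6, (3,3) g=1 f=6, (4,0) g=3 f=6, (4,2) g=1 f=4, (5,1) g=3 f=4]; closed=[(3,1), (3,2), (4,1)]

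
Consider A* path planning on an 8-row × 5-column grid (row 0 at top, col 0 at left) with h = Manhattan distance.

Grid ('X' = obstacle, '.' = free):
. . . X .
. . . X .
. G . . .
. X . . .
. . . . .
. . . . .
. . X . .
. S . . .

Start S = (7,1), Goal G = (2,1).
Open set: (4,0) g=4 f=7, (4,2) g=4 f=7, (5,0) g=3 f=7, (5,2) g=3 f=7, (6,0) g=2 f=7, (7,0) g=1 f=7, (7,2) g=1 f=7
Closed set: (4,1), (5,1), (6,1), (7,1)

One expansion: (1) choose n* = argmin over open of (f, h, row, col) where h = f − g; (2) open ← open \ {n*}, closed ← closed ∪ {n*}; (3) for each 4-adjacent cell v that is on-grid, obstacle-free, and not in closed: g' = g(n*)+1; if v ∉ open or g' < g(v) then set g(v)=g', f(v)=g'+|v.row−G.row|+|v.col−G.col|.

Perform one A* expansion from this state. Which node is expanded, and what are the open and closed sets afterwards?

expanded=(4,0); open=[(3,0) g=5 f=7, (4,2) g=4 f=7, (5,0) g=3 f=7, (5,2) g=3 f=7, (6,0) g=2 f=7, (7,0) g=1 f=7, (7,2) g=1 f=7]; closed=[(4,0), (4,1), (5,1), (6,1), (7,1)]

step 1: expand (4,0) (f=7, h=3) → closed; open now [(3,0) g=5 f=7, (4,2) g=4 f=7, (5,0) g=3 f=7, (5,2) g=3 f=7, (6,0) g=2 f=7, (7,0) g=1 f=7, (7,2) g=1 f=7]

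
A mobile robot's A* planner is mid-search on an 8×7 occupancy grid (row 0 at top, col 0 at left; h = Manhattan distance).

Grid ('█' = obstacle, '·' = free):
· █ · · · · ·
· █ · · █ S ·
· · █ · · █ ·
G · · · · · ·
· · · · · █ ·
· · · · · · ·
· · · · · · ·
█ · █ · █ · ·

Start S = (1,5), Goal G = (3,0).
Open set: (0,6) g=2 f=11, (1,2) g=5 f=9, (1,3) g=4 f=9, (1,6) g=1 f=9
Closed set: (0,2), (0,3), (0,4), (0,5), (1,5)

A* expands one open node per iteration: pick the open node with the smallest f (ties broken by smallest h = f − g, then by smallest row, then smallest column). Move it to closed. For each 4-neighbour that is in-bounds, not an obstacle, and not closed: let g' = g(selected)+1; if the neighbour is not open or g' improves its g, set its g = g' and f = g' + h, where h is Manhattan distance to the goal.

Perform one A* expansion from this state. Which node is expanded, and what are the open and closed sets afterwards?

step 1: expand (1,2) (f=9, h=4) → closed; open now [(0,6) g=2 f=11, (1,3) g=4 f=9, (1,6) g=1 f=9]

expanded=(1,2); open=[(0,6) g=2 f=11, (1,3) g=4 f=9, (1,6) g=1 f=9]; closed=[(0,2), (0,3), (0,4), (0,5), (1,2), (1,5)]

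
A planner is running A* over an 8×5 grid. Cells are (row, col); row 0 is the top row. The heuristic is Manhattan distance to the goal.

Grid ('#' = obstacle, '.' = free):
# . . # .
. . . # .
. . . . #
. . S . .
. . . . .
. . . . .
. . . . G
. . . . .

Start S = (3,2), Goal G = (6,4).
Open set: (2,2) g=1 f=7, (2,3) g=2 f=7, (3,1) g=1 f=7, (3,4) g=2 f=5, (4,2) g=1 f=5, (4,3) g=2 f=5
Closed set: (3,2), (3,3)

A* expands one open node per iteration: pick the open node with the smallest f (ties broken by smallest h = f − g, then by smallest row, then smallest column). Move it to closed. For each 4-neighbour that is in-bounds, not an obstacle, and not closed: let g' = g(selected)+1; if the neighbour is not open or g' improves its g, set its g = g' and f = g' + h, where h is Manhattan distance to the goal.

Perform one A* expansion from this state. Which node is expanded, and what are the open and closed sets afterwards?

expanded=(3,4); open=[(2,2) g=1 f=7, (2,3) g=2 f=7, (3,1) g=1 f=7, (4,2) g=1 f=5, (4,3) g=2 f=5, (4,4) g=3 f=5]; closed=[(3,2), (3,3), (3,4)]

step 1: expand (3,4) (f=5, h=3) → closed; open now [(2,2) g=1 f=7, (2,3) g=2 f=7, (3,1) g=1 f=7, (4,2) g=1 f=5, (4,3) g=2 f=5, (4,4) g=3 f=5]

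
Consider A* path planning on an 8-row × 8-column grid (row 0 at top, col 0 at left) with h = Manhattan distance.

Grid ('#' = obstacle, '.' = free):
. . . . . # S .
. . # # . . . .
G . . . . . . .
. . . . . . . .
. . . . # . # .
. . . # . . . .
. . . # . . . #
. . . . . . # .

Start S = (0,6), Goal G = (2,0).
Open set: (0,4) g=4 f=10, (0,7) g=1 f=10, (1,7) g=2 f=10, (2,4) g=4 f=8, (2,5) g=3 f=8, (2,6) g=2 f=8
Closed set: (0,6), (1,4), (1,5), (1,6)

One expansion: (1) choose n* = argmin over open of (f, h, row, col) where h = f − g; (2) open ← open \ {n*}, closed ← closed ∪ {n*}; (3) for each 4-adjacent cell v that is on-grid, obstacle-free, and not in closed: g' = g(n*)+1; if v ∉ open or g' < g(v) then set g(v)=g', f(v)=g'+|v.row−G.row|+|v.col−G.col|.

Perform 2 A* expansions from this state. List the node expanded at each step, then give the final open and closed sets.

order=[(2,4) → (2,3)]; open=[(0,4) g=4 f=10, (0,7) g=1 f=10, (1,7) g=2 f=10, (2,2) g=6 f=8, (2,5) g=3 f=8, (2,6) g=2 f=8, (3,3) g=6 f=10, (3,4) g=5 f=10]; closed=[(0,6), (1,4), (1,5), (1,6), (2,3), (2,4)]

step 1: expand (2,4) (f=8, h=4) → closed; open now [(0,4) g=4 f=10, (0,7) g=1 f=10, (1,7) g=2 f=10, (2,3) g=5 f=8, (2,5) g=3 f=8, (2,6) g=2 f=8, (3,4) g=5 f=10]
step 2: expand (2,3) (f=8, h=3) → closed; open now [(0,4) g=4 f=10, (0,7) g=1 f=10, (1,7) g=2 f=10, (2,2) g=6 f=8, (2,5) g=3 f=8, (2,6) g=2 f=8, (3,3) g=6 f=10, (3,4) g=5 f=10]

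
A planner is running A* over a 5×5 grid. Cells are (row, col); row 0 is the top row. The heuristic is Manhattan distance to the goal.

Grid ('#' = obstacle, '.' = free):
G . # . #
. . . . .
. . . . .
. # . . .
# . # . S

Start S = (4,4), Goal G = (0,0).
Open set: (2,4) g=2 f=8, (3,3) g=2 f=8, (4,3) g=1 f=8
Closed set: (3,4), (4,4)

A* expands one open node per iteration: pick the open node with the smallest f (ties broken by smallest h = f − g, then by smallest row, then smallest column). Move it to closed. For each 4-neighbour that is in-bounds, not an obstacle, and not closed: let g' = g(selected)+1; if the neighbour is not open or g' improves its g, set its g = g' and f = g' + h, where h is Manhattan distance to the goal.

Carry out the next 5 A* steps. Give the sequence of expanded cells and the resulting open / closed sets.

order=[(2,4) → (1,4) → (1,3) → (0,3) → (1,2)]; open=[(1,1) g=6 f=8, (2,2) g=6 f=10, (2,3) g=3 f=8, (3,3) g=2 f=8, (4,3) g=1 f=8]; closed=[(0,3), (1,2), (1,3), (1,4), (2,4), (3,4), (4,4)]

step 1: expand (2,4) (f=8, h=6) → closed; open now [(1,4) g=3 f=8, (2,3) g=3 f=8, (3,3) g=2 f=8, (4,3) g=1 f=8]
step 2: expand (1,4) (f=8, h=5) → closed; open now [(1,3) g=4 f=8, (2,3) g=3 f=8, (3,3) g=2 f=8, (4,3) g=1 f=8]
step 3: expand (1,3) (f=8, h=4) → closed; open now [(0,3) g=5 f=8, (1,2) g=5 f=8, (2,3) g=3 f=8, (3,3) g=2 f=8, (4,3) g=1 f=8]
step 4: expand (0,3) (f=8, h=3) → closed; open now [(1,2) g=5 f=8, (2,3) g=3 f=8, (3,3) g=2 f=8, (4,3) g=1 f=8]
step 5: expand (1,2) (f=8, h=3) → closed; open now [(1,1) g=6 f=8, (2,2) g=6 f=10, (2,3) g=3 f=8, (3,3) g=2 f=8, (4,3) g=1 f=8]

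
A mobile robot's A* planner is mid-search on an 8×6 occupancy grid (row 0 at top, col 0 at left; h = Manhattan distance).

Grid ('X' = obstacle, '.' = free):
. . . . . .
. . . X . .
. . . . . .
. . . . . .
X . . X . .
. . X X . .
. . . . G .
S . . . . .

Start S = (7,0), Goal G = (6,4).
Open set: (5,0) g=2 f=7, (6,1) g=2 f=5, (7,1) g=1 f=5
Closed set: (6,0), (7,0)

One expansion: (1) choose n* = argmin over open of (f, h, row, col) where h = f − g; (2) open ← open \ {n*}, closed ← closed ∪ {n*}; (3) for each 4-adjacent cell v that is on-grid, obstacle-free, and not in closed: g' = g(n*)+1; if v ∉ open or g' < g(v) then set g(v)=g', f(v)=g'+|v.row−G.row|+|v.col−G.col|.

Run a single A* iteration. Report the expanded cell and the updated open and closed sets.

step 1: expand (6,1) (f=5, h=3) → closed; open now [(5,0) g=2 f=7, (5,1) g=3 f=7, (6,2) g=3 f=5, (7,1) g=1 f=5]

expanded=(6,1); open=[(5,0) g=2 f=7, (5,1) g=3 f=7, (6,2) g=3 f=5, (7,1) g=1 f=5]; closed=[(6,0), (6,1), (7,0)]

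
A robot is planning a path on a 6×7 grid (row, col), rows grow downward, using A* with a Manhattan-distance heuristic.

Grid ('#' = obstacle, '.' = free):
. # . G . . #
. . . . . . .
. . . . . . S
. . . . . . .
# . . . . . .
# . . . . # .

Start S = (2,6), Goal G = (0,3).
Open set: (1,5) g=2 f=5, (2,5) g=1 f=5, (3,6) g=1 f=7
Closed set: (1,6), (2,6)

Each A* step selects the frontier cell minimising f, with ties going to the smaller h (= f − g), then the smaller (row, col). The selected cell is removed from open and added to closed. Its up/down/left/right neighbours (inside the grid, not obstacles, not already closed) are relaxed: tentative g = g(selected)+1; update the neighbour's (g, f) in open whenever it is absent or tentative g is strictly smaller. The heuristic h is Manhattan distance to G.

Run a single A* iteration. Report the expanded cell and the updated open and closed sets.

step 1: expand (1,5) (f=5, h=3) → closed; open now [(0,5) g=3 f=5, (1,4) g=3 f=5, (2,5) g=1 f=5, (3,6) g=1 f=7]

expanded=(1,5); open=[(0,5) g=3 f=5, (1,4) g=3 f=5, (2,5) g=1 f=5, (3,6) g=1 f=7]; closed=[(1,5), (1,6), (2,6)]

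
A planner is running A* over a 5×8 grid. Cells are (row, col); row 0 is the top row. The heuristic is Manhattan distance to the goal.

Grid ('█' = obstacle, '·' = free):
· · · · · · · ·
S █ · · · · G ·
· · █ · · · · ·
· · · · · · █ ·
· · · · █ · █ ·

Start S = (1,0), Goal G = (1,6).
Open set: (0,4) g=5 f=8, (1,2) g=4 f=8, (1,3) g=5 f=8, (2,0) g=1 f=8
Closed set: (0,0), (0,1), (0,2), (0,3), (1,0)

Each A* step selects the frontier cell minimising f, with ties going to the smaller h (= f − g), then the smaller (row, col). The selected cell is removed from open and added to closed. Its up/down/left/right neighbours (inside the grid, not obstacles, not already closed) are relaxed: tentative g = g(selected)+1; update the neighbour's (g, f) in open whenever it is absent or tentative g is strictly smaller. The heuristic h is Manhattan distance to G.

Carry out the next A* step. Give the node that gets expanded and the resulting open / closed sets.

step 1: expand (0,4) (f=8, h=3) → closed; open now [(0,5) g=6 f=8, (1,2) g=4 f=8, (1,3) g=5 f=8, (1,4) g=6 f=8, (2,0) g=1 f=8]

expanded=(0,4); open=[(0,5) g=6 f=8, (1,2) g=4 f=8, (1,3) g=5 f=8, (1,4) g=6 f=8, (2,0) g=1 f=8]; closed=[(0,0), (0,1), (0,2), (0,3), (0,4), (1,0)]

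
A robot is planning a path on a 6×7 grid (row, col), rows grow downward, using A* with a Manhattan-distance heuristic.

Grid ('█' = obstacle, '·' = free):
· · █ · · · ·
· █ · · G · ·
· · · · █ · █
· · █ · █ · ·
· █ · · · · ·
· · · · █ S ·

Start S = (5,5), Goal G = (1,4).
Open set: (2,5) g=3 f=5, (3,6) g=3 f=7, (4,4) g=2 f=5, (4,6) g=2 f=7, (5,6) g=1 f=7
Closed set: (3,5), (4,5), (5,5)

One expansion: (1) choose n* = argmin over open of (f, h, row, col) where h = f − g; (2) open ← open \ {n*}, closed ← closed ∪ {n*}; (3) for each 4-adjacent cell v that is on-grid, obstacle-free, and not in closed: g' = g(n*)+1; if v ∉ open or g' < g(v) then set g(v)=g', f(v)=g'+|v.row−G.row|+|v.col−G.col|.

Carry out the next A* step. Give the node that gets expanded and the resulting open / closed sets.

expanded=(2,5); open=[(1,5) g=4 f=5, (3,6) g=3 f=7, (4,4) g=2 f=5, (4,6) g=2 f=7, (5,6) g=1 f=7]; closed=[(2,5), (3,5), (4,5), (5,5)]

step 1: expand (2,5) (f=5, h=2) → closed; open now [(1,5) g=4 f=5, (3,6) g=3 f=7, (4,4) g=2 f=5, (4,6) g=2 f=7, (5,6) g=1 f=7]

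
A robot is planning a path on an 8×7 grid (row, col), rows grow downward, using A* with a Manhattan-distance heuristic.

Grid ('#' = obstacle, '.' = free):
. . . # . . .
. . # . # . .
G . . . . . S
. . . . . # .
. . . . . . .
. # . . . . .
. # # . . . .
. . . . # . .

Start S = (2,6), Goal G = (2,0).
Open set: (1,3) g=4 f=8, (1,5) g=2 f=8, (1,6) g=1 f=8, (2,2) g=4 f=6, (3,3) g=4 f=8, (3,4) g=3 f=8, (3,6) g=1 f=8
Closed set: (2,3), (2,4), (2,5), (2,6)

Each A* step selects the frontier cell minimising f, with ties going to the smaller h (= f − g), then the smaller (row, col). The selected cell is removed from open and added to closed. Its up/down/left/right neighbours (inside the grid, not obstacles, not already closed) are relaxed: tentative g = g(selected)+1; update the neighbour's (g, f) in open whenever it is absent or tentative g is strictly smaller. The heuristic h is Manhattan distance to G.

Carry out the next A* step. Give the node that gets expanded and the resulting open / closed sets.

step 1: expand (2,2) (f=6, h=2) → closed; open now [(1,3) g=4 f=8, (1,5) g=2 f=8, (1,6) g=1 f=8, (2,1) g=5 f=6, (3,2) g=5 f=8, (3,3) g=4 f=8, (3,4) g=3 f=8, (3,6) g=1 f=8]

expanded=(2,2); open=[(1,3) g=4 f=8, (1,5) g=2 f=8, (1,6) g=1 f=8, (2,1) g=5 f=6, (3,2) g=5 f=8, (3,3) g=4 f=8, (3,4) g=3 f=8, (3,6) g=1 f=8]; closed=[(2,2), (2,3), (2,4), (2,5), (2,6)]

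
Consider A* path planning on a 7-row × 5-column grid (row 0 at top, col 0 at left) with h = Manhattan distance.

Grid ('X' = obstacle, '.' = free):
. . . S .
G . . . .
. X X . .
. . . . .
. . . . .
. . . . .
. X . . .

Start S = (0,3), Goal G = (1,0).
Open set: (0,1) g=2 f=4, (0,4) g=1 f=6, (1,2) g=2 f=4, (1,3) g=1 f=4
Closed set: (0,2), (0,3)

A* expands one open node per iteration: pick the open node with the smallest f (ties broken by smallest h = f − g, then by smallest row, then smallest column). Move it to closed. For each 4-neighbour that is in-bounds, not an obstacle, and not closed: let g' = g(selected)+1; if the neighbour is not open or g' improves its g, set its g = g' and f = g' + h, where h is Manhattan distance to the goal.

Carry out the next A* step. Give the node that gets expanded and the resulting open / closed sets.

step 1: expand (0,1) (f=4, h=2) → closed; open now [(0,0) g=3 f=4, (0,4) g=1 f=6, (1,1) g=3 f=4, (1,2) g=2 f=4, (1,3) g=1 f=4]

expanded=(0,1); open=[(0,0) g=3 f=4, (0,4) g=1 f=6, (1,1) g=3 f=4, (1,2) g=2 f=4, (1,3) g=1 f=4]; closed=[(0,1), (0,2), (0,3)]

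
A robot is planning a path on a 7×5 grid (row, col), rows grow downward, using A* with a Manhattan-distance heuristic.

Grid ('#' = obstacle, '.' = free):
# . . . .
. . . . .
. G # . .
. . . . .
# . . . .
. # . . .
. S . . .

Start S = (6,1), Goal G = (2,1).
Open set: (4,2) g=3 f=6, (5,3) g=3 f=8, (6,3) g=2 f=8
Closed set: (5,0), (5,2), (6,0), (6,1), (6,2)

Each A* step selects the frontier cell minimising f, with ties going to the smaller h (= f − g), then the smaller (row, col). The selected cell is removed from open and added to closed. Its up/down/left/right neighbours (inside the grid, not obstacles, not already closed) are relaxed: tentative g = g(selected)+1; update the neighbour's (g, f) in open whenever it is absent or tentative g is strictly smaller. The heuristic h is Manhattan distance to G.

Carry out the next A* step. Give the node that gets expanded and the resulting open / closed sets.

step 1: expand (4,2) (f=6, h=3) → closed; open now [(3,2) g=4 f=6, (4,1) g=4 f=6, (4,3) g=4 f=8, (5,3) g=3 f=8, (6,3) g=2 f=8]

expanded=(4,2); open=[(3,2) g=4 f=6, (4,1) g=4 f=6, (4,3) g=4 f=8, (5,3) g=3 f=8, (6,3) g=2 f=8]; closed=[(4,2), (5,0), (5,2), (6,0), (6,1), (6,2)]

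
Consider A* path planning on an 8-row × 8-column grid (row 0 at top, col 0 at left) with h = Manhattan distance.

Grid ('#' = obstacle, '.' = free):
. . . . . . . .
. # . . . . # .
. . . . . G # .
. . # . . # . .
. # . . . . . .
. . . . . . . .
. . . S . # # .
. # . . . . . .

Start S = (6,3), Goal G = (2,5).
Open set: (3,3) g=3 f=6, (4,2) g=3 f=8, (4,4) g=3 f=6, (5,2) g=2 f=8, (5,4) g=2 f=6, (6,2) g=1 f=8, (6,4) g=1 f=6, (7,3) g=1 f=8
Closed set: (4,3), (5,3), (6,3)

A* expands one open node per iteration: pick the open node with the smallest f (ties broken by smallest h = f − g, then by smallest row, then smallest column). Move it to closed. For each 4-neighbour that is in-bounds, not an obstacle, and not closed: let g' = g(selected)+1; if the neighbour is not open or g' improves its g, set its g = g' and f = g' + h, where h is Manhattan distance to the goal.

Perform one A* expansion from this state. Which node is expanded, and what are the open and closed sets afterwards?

expanded=(3,3); open=[(2,3) g=4 f=6, (3,4) g=4 f=6, (4,2) g=3 f=8, (4,4) g=3 f=6, (5,2) g=2 f=8, (5,4) g=2 f=6, (6,2) g=1 f=8, (6,4) g=1 f=6, (7,3) g=1 f=8]; closed=[(3,3), (4,3), (5,3), (6,3)]

step 1: expand (3,3) (f=6, h=3) → closed; open now [(2,3) g=4 f=6, (3,4) g=4 f=6, (4,2) g=3 f=8, (4,4) g=3 f=6, (5,2) g=2 f=8, (5,4) g=2 f=6, (6,2) g=1 f=8, (6,4) g=1 f=6, (7,3) g=1 f=8]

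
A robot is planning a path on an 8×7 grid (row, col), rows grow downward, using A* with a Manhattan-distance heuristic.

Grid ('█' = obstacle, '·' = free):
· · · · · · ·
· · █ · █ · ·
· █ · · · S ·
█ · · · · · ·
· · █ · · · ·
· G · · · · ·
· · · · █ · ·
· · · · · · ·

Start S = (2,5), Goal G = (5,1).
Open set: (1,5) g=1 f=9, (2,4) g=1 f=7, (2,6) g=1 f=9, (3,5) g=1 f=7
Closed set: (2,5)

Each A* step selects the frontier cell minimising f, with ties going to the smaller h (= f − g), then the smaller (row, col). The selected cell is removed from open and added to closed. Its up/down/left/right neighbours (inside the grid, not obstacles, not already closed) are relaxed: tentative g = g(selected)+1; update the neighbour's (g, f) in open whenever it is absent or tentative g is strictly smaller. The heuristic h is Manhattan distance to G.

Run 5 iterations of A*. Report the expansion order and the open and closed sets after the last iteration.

step 1: expand (2,4) (f=7, h=6) → closed; open now [(1,5) g=1 f=9, (2,3) g=2 f=7, (2,6) g=1 f=9, (3,4) g=2 f=7, (3,5) g=1 f=7]
step 2: expand (2,3) (f=7, h=5) → closed; open now [(1,3) g=3 f=9, (1,5) g=1 f=9, (2,2) g=3 f=7, (2,6) g=1 f=9, (3,3) g=3 f=7, (3,4) g=2 f=7, (3,5) g=1 f=7]
step 3: expand (2,2) (f=7, h=4) → closed; open now [(1,3) g=3 f=9, (1,5) g=1 f=9, (2,6) g=1 f=9, (3,2) g=4 f=7, (3,3) g=3 f=7, (3,4) g=2 f=7, (3,5) g=1 f=7]
step 4: expand (3,2) (f=7, h=3) → closed; open now [(1,3) g=3 f=9, (1,5) g=1 f=9, (2,6) g=1 f=9, (3,1) g=5 f=7, (3,3) g=3 f=7, (3,4) g=2 f=7, (3,5) g=1 f=7]
step 5: expand (3,1) (f=7, h=2) → closed; open now [(1,3) g=3 f=9, (1,5) g=1 f=9, (2,6) g=1 f=9, (3,3) g=3 f=7, (3,4) g=2 f=7, (3,5) g=1 f=7, (4,1) g=6 f=7]

order=[(2,4) → (2,3) → (2,2) → (3,2) → (3,1)]; open=[(1,3) g=3 f=9, (1,5) g=1 f=9, (2,6) g=1 f=9, (3,3) g=3 f=7, (3,4) g=2 f=7, (3,5) g=1 f=7, (4,1) g=6 f=7]; closed=[(2,2), (2,3), (2,4), (2,5), (3,1), (3,2)]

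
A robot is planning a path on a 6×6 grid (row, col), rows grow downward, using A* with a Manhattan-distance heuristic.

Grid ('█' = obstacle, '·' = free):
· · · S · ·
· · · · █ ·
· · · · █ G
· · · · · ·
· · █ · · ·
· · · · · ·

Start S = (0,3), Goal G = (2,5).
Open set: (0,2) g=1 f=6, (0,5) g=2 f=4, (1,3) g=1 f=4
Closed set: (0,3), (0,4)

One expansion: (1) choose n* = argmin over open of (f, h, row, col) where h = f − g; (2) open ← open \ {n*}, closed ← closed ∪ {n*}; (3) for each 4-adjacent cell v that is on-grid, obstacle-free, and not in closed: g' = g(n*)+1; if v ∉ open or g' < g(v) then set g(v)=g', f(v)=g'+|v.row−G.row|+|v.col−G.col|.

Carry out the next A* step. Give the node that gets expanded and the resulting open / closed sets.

expanded=(0,5); open=[(0,2) g=1 f=6, (1,3) g=1 f=4, (1,5) g=3 f=4]; closed=[(0,3), (0,4), (0,5)]

step 1: expand (0,5) (f=4, h=2) → closed; open now [(0,2) g=1 f=6, (1,3) g=1 f=4, (1,5) g=3 f=4]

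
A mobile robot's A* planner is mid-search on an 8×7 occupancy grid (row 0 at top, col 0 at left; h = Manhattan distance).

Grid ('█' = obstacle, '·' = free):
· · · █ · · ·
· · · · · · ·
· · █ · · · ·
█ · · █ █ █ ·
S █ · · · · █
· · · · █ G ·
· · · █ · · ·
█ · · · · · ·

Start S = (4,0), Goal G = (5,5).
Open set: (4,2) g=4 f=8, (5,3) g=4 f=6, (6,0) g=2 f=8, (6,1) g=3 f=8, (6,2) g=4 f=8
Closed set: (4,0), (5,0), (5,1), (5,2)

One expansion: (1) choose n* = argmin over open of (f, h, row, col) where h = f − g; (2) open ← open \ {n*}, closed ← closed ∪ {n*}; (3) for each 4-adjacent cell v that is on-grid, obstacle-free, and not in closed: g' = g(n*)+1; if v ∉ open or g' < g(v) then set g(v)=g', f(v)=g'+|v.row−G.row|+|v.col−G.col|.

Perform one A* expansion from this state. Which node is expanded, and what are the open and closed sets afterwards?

step 1: expand (5,3) (f=6, h=2) → closed; open now [(4,2) g=4 f=8, (4,3) g=5 f=8, (6,0) g=2 f=8, (6,1) g=3 f=8, (6,2) g=4 f=8]

expanded=(5,3); open=[(4,2) g=4 f=8, (4,3) g=5 f=8, (6,0) g=2 f=8, (6,1) g=3 f=8, (6,2) g=4 f=8]; closed=[(4,0), (5,0), (5,1), (5,2), (5,3)]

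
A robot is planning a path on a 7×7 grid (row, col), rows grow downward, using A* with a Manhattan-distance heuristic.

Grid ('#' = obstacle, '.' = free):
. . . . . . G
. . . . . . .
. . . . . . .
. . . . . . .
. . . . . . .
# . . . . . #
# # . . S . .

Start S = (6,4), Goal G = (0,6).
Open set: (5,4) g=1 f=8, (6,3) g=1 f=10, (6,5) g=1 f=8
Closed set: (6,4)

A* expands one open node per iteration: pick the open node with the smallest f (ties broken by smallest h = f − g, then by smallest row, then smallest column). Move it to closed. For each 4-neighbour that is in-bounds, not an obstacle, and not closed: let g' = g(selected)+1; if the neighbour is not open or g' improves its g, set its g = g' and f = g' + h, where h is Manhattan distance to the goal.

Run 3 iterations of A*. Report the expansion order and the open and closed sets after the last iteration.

step 1: expand (5,4) (f=8, h=7) → closed; open now [(4,4) g=2 f=8, (5,3) g=2 f=10, (5,5) g=2 f=8, (6,3) g=1 f=10, (6,5) g=1 f=8]
step 2: expand (4,4) (f=8, h=6) → closed; open now [(3,4) g=3 f=8, (4,3) g=3 f=10, (4,5) g=3 f=8, (5,3) g=2 f=10, (5,5) g=2 f=8, (6,3) g=1 f=10, (6,5) g=1 f=8]
step 3: expand (3,4) (f=8, h=5) → closed; open now [(2,4) g=4 f=8, (3,3) g=4 f=10, (3,5) g=4 f=8, (4,3) g=3 f=10, (4,5) g=3 f=8, (5,3) g=2 f=10, (5,5) g=2 f=8, (6,3) g=1 f=10, (6,5) g=1 f=8]

order=[(5,4) → (4,4) → (3,4)]; open=[(2,4) g=4 f=8, (3,3) g=4 f=10, (3,5) g=4 f=8, (4,3) g=3 f=10, (4,5) g=3 f=8, (5,3) g=2 f=10, (5,5) g=2 f=8, (6,3) g=1 f=10, (6,5) g=1 f=8]; closed=[(3,4), (4,4), (5,4), (6,4)]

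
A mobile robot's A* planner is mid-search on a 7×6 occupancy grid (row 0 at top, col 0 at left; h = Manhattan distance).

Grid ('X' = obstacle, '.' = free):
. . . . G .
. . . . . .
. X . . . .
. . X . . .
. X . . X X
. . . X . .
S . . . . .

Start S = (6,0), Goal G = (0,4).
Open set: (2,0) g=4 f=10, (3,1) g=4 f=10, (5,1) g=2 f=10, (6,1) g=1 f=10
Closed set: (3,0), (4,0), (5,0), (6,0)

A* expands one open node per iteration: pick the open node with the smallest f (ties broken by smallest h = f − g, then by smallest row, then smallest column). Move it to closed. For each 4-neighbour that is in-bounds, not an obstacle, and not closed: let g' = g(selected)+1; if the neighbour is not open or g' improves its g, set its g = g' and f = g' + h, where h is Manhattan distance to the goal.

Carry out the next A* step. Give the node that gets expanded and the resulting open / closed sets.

step 1: expand (2,0) (f=10, h=6) → closed; open now [(1,0) g=5 f=10, (3,1) g=4 f=10, (5,1) g=2 f=10, (6,1) g=1 f=10]

expanded=(2,0); open=[(1,0) g=5 f=10, (3,1) g=4 f=10, (5,1) g=2 f=10, (6,1) g=1 f=10]; closed=[(2,0), (3,0), (4,0), (5,0), (6,0)]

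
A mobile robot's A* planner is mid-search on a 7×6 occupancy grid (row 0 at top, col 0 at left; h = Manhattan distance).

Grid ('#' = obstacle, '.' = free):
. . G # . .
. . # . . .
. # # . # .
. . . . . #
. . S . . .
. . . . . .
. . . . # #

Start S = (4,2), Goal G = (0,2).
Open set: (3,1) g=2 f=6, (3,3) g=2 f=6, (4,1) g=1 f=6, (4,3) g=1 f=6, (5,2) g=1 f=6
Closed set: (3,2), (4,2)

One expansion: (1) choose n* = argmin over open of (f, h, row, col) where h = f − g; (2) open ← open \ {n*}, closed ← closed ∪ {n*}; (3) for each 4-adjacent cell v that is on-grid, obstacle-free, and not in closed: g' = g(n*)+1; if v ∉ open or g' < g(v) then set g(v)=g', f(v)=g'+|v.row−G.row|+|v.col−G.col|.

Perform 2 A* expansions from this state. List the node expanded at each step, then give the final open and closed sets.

step 1: expand (3,1) (f=6, h=4) → closed; open now [(3,0) g=3 f=8, (3,3) g=2 f=6, (4,1) g=1 f=6, (4,3) g=1 f=6, (5,2) g=1 f=6]
step 2: expand (3,3) (f=6, h=4) → closed; open now [(2,3) g=3 f=6, (3,0) g=3 f=8, (3,4) g=3 f=8, (4,1) g=1 f=6, (4,3) g=1 f=6, (5,2) g=1 f=6]

order=[(3,1) → (3,3)]; open=[(2,3) g=3 f=6, (3,0) g=3 f=8, (3,4) g=3 f=8, (4,1) g=1 f=6, (4,3) g=1 f=6, (5,2) g=1 f=6]; closed=[(3,1), (3,2), (3,3), (4,2)]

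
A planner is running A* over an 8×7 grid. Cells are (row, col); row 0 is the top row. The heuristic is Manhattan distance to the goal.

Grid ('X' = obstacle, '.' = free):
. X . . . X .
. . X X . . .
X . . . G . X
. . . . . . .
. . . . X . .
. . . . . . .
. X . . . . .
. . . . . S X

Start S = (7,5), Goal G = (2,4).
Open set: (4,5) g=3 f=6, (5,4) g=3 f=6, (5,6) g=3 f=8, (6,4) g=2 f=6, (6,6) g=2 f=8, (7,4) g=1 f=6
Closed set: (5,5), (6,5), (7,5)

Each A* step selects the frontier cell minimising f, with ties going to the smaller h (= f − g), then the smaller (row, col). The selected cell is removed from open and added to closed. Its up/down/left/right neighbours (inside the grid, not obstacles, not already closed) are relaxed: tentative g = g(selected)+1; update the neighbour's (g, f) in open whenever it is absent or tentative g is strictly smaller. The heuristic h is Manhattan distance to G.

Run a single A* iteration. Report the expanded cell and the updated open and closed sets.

step 1: expand (4,5) (f=6, h=3) → closed; open now [(3,5) g=4 f=6, (4,6) g=4 f=8, (5,4) g=3 f=6, (5,6) g=3 f=8, (6,4) g=2 f=6, (6,6) g=2 f=8, (7,4) g=1 f=6]

expanded=(4,5); open=[(3,5) g=4 f=6, (4,6) g=4 f=8, (5,4) g=3 f=6, (5,6) g=3 f=8, (6,4) g=2 f=6, (6,6) g=2 f=8, (7,4) g=1 f=6]; closed=[(4,5), (5,5), (6,5), (7,5)]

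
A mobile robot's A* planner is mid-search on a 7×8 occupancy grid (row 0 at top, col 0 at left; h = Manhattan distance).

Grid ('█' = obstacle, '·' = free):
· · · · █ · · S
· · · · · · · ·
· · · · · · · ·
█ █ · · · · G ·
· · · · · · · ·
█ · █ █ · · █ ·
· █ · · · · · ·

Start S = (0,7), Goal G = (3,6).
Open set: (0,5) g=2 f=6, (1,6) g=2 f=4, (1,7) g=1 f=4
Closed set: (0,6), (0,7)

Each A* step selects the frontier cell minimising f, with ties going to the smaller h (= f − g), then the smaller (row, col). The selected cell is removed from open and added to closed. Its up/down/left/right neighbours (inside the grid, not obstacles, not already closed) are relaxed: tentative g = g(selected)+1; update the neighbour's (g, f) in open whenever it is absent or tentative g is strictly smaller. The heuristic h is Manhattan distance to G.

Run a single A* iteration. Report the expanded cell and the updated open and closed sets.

expanded=(1,6); open=[(0,5) g=2 f=6, (1,5) g=3 f=6, (1,7) g=1 f=4, (2,6) g=3 f=4]; closed=[(0,6), (0,7), (1,6)]

step 1: expand (1,6) (f=4, h=2) → closed; open now [(0,5) g=2 f=6, (1,5) g=3 f=6, (1,7) g=1 f=4, (2,6) g=3 f=4]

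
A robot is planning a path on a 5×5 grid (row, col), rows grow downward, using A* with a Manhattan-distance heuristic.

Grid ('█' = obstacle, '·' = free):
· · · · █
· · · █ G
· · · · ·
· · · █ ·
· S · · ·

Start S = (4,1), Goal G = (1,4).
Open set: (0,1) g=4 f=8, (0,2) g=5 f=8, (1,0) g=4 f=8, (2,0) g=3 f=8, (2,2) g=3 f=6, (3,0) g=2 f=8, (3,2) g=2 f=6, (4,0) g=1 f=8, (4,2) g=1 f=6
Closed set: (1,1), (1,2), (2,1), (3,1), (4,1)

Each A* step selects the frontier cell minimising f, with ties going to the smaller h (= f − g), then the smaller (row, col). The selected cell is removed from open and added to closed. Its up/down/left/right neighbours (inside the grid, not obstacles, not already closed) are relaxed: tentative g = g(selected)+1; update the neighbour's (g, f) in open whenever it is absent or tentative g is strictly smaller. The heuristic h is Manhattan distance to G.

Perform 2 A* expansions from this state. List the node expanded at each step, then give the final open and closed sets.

order=[(2,2) → (2,3)]; open=[(0,1) g=4 f=8, (0,2) g=5 f=8, (1,0) g=4 f=8, (2,0) g=3 f=8, (2,4) g=5 f=6, (3,0) g=2 f=8, (3,2) g=2 f=6, (4,0) g=1 f=8, (4,2) g=1 f=6]; closed=[(1,1), (1,2), (2,1), (2,2), (2,3), (3,1), (4,1)]

step 1: expand (2,2) (f=6, h=3) → closed; open now [(0,1) g=4 f=8, (0,2) g=5 f=8, (1,0) g=4 f=8, (2,0) g=3 f=8, (2,3) g=4 f=6, (3,0) g=2 f=8, (3,2) g=2 f=6, (4,0) g=1 f=8, (4,2) g=1 f=6]
step 2: expand (2,3) (f=6, h=2) → closed; open now [(0,1) g=4 f=8, (0,2) g=5 f=8, (1,0) g=4 f=8, (2,0) g=3 f=8, (2,4) g=5 f=6, (3,0) g=2 f=8, (3,2) g=2 f=6, (4,0) g=1 f=8, (4,2) g=1 f=6]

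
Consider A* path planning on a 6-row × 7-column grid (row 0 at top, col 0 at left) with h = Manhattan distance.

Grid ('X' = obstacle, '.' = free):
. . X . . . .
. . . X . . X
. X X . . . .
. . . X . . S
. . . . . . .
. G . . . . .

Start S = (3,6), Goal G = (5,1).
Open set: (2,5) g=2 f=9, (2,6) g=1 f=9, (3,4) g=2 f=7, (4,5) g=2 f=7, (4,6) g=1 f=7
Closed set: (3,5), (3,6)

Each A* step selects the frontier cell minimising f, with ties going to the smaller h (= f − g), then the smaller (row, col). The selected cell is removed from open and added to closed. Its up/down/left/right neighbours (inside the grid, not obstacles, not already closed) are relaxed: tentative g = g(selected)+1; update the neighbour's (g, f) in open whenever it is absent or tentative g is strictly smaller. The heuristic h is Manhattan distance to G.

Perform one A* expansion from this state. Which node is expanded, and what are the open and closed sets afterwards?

expanded=(3,4); open=[(2,4) g=3 f=9, (2,5) g=2 f=9, (2,6) g=1 f=9, (4,4) g=3 f=7, (4,5) g=2 f=7, (4,6) g=1 f=7]; closed=[(3,4), (3,5), (3,6)]

step 1: expand (3,4) (f=7, h=5) → closed; open now [(2,4) g=3 f=9, (2,5) g=2 f=9, (2,6) g=1 f=9, (4,4) g=3 f=7, (4,5) g=2 f=7, (4,6) g=1 f=7]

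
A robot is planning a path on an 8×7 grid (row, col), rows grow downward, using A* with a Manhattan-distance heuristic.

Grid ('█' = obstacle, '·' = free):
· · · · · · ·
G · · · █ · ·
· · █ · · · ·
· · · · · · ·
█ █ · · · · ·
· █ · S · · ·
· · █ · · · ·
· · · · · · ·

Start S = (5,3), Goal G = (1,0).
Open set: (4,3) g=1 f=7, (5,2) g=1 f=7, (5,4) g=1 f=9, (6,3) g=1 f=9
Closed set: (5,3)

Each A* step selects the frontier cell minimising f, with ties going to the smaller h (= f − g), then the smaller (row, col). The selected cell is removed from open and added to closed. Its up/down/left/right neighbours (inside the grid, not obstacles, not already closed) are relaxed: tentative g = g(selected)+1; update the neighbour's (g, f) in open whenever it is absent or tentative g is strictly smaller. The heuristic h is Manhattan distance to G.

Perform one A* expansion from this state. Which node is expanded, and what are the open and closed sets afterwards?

expanded=(4,3); open=[(3,3) g=2 f=7, (4,2) g=2 f=7, (4,4) g=2 f=9, (5,2) g=1 f=7, (5,4) g=1 f=9, (6,3) g=1 f=9]; closed=[(4,3), (5,3)]

step 1: expand (4,3) (f=7, h=6) → closed; open now [(3,3) g=2 f=7, (4,2) g=2 f=7, (4,4) g=2 f=9, (5,2) g=1 f=7, (5,4) g=1 f=9, (6,3) g=1 f=9]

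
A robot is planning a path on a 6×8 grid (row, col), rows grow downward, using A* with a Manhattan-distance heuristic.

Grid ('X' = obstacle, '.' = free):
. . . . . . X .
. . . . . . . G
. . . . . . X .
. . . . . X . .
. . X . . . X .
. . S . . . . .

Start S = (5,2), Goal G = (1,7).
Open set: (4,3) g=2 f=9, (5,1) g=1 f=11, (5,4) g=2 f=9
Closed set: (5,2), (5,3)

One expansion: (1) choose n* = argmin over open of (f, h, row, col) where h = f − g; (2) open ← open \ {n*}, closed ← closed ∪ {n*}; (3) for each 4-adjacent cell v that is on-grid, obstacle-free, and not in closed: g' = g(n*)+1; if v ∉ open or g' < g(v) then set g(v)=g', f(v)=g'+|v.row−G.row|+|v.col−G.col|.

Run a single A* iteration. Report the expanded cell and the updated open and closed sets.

expanded=(4,3); open=[(3,3) g=3 f=9, (4,4) g=3 f=9, (5,1) g=1 f=11, (5,4) g=2 f=9]; closed=[(4,3), (5,2), (5,3)]

step 1: expand (4,3) (f=9, h=7) → closed; open now [(3,3) g=3 f=9, (4,4) g=3 f=9, (5,1) g=1 f=11, (5,4) g=2 f=9]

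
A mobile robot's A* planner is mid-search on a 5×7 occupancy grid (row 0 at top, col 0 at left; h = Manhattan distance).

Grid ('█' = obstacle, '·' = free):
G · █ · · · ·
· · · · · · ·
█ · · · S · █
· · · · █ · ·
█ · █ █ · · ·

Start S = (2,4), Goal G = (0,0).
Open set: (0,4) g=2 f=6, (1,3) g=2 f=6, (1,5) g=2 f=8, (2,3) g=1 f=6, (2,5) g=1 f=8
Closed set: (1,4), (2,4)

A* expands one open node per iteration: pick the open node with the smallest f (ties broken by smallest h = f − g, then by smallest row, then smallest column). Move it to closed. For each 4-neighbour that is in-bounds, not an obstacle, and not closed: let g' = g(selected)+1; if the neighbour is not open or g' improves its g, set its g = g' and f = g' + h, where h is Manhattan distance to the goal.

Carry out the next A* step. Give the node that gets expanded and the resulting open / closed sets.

expanded=(0,4); open=[(0,3) g=3 f=6, (0,5) g=3 f=8, (1,3) g=2 f=6, (1,5) g=2 f=8, (2,3) g=1 f=6, (2,5) g=1 f=8]; closed=[(0,4), (1,4), (2,4)]

step 1: expand (0,4) (f=6, h=4) → closed; open now [(0,3) g=3 f=6, (0,5) g=3 f=8, (1,3) g=2 f=6, (1,5) g=2 f=8, (2,3) g=1 f=6, (2,5) g=1 f=8]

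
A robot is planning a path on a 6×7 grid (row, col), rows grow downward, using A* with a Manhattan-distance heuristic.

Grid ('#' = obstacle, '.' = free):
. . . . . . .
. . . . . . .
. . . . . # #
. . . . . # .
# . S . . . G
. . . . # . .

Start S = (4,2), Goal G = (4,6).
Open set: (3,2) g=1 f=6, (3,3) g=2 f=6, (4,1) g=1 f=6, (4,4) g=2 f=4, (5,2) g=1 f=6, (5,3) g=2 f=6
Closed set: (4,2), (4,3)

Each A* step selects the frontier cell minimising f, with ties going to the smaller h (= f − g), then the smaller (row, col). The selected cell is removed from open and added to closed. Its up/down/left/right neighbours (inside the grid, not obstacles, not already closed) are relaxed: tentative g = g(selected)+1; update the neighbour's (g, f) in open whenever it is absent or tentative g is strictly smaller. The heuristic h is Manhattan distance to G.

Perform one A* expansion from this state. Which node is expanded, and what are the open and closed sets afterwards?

step 1: expand (4,4) (f=4, h=2) → closed; open now [(3,2) g=1 f=6, (3,3) g=2 f=6, (3,4) g=3 f=6, (4,1) g=1 f=6, (4,5) g=3 f=4, (5,2) g=1 f=6, (5,3) g=2 f=6]

expanded=(4,4); open=[(3,2) g=1 f=6, (3,3) g=2 f=6, (3,4) g=3 f=6, (4,1) g=1 f=6, (4,5) g=3 f=4, (5,2) g=1 f=6, (5,3) g=2 f=6]; closed=[(4,2), (4,3), (4,4)]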